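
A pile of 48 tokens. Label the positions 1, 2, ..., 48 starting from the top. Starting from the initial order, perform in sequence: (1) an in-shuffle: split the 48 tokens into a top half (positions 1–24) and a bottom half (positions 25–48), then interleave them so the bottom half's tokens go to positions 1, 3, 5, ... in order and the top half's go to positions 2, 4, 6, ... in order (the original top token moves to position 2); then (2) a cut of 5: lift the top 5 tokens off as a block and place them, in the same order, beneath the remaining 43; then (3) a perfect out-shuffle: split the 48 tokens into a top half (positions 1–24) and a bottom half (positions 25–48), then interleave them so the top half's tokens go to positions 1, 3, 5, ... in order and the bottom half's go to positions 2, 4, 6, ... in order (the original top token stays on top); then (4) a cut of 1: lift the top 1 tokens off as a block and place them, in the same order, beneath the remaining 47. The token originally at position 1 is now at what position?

41

Track the token from position 1 forward through each operation:
  after op 1 (in-shuffle): 1 → 2
  after op 2 (cut 5): 2 → 45
  after op 3 (out-shuffle): 45 → 42
  after op 4 (cut 1): 42 → 41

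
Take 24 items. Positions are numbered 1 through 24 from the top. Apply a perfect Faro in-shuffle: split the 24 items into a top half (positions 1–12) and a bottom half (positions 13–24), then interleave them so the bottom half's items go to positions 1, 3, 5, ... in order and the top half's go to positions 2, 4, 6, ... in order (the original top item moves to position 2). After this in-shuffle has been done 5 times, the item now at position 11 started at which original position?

23

Work backwards from position 11, undoing one in-shuffle at a time:
11 ← 18 ← 9 ← 17 ← 21 ← 23
So the item now at position 11 started at position 23.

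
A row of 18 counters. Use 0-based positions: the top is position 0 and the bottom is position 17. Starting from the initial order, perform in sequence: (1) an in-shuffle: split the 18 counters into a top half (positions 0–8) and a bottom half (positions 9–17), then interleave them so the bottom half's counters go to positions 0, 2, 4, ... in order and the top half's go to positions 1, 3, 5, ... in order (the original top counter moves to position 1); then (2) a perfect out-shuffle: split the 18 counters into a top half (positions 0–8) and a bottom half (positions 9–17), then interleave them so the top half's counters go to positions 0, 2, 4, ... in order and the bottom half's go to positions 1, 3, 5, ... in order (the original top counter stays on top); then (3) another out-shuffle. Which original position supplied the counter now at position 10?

Undo the operations in reverse order, starting from position 10:
  undo op 3 (out-shuffle, from top half): 10 ← 5
  undo op 2 (out-shuffle, from bottom half): 5 ← 11
  undo op 1 (in-shuffle, from top half): 11 ← 5
So the counter at position 10 came from original position 5.

5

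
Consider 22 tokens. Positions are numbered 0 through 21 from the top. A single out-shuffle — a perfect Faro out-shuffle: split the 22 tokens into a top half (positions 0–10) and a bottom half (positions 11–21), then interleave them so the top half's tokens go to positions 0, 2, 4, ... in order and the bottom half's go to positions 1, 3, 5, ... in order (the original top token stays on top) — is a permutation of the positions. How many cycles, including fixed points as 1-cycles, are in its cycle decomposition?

Trace each unvisited position around until it returns:
(0) (1 2 4 8 16 11) (3 6 12) (5 10 20 19 17 13) (7 14) (9 18 15) (21)
7 cycles in total.

7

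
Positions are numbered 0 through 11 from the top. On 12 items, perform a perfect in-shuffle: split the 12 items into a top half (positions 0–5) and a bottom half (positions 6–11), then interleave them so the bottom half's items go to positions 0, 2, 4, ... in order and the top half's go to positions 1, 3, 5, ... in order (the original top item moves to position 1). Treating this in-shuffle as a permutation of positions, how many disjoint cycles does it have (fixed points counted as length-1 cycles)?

Trace each unvisited position around until it returns:
(0 1 3 7 2 5 ... len 12)
1 cycle in total.

1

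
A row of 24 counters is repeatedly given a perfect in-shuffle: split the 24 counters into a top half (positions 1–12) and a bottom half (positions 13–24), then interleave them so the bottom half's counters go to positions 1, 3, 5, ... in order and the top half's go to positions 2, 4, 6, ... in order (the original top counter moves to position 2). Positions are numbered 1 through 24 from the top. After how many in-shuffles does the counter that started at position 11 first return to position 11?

Follow position 11 under repeated in-shuffles:
11 → 22 → 19 → 13 → 1 → 2 → 4 → 8 → 16 → 7 → 14 → 3 → 6 → 12 → 24 → 23 → 21 → 17 → 9 → 18 → 11
It first returns after 20 in-shuffles.

20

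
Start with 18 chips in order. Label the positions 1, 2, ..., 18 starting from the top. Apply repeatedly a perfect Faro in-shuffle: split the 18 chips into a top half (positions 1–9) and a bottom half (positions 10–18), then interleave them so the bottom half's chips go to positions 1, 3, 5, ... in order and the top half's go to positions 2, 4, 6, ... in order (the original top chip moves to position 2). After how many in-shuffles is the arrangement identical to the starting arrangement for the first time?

18

The in-shuffle permutes the 18 positions with cycle lengths [18].
Every chip is home exactly when every cycle has completed a whole number of laps, i.e. after lcm(18) = 18 in-shuffles.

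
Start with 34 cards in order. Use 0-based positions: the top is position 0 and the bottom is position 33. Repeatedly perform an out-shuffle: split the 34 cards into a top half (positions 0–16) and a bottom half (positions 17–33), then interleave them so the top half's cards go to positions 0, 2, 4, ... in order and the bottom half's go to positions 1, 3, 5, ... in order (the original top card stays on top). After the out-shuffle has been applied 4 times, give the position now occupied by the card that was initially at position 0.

0

Position 0 is a fixed point of every out-shuffle, so the card never moves.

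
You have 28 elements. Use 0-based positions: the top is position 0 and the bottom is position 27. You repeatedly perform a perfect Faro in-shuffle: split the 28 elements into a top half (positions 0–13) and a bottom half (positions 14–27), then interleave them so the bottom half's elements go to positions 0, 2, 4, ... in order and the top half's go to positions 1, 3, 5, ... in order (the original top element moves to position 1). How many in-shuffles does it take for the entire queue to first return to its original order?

28

The in-shuffle permutes the 28 positions with cycle lengths [28].
Every element is home exactly when every cycle has completed a whole number of laps, i.e. after lcm(28) = 28 in-shuffles.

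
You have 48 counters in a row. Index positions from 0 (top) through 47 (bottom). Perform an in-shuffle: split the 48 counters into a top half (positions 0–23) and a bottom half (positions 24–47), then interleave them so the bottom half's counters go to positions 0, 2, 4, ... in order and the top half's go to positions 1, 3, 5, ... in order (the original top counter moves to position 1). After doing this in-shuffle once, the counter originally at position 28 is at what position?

Track the counter's position through each in-shuffle:
28 → 8

8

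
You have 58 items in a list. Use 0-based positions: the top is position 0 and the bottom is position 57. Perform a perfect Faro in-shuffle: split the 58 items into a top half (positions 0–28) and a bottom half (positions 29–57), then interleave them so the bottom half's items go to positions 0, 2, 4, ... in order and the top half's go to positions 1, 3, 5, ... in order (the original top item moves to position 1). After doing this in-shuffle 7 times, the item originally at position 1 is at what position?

Track the item's position through each in-shuffle:
1 → 3 → 7 → 15 → 31 → 4 → 9 → 19

19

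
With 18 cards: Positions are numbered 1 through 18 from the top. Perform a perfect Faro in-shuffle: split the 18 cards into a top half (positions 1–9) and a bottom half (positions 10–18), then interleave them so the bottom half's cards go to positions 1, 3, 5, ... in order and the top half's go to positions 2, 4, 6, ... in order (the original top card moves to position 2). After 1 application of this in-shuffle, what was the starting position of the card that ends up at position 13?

Work backwards from position 13, undoing one in-shuffle at a time:
13 ← 16
So the card now at position 13 started at position 16.

16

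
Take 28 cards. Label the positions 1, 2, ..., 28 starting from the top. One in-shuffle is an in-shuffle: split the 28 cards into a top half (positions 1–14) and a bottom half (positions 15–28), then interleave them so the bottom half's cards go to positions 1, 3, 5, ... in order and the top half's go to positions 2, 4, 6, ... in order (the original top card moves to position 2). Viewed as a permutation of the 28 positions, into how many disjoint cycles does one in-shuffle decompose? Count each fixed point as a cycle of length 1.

Trace each unvisited position around until it returns:
(1 2 4 8 16 3 ... len 28)
1 cycle in total.

1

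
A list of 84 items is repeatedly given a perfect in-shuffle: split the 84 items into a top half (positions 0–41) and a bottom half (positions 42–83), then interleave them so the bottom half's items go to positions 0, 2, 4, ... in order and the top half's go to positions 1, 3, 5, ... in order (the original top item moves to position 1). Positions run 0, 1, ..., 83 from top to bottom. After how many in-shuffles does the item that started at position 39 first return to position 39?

8

Follow position 39 under repeated in-shuffles:
39 → 79 → 74 → 64 → 44 → 4 → 9 → 19 → 39
It first returns after 8 in-shuffles.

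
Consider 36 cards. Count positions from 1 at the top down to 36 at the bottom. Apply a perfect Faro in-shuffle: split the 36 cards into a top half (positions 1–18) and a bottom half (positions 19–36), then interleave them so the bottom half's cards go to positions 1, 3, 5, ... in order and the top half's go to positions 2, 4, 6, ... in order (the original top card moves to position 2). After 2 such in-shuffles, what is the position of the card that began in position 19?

2

Track the card's position through each in-shuffle:
19 → 1 → 2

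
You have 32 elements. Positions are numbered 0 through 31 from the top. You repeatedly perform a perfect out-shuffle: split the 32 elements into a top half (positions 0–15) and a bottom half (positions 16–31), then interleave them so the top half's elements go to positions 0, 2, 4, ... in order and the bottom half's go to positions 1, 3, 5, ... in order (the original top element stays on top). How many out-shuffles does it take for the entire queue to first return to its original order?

The out-shuffle permutes the 32 positions with cycle lengths [1, 1, 5, 5, 5, 5, 5, 5].
Every element is home exactly when every cycle has completed a whole number of laps, i.e. after lcm(1, 5) = 5 out-shuffles.

5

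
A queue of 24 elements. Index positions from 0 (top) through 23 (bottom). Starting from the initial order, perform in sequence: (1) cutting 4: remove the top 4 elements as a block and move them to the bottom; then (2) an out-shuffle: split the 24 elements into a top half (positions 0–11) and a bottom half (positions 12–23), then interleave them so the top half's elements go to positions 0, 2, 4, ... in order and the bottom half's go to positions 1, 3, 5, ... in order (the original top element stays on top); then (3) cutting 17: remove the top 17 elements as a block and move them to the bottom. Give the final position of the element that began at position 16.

Track the element from position 16 forward through each operation:
  after op 1 (cut 4): 16 → 12
  after op 2 (out-shuffle): 12 → 1
  after op 3 (cut 17): 1 → 8

8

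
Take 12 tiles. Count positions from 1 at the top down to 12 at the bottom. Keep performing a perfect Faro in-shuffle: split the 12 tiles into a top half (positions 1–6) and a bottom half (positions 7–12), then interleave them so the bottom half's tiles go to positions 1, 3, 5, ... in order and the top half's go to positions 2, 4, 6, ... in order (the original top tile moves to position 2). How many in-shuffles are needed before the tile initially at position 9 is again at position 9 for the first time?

Follow position 9 under repeated in-shuffles:
9 → 5 → 10 → 7 → 1 → 2 → 4 → 8 → 3 → 6 → 12 → 11 → 9
It first returns after 12 in-shuffles.

12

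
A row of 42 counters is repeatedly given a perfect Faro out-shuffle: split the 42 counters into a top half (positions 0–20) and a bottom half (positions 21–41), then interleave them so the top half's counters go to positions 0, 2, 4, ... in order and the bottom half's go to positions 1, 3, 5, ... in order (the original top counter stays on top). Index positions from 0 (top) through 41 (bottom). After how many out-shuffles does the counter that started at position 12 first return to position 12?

Follow position 12 under repeated out-shuffles:
12 → 24 → 7 → 14 → 28 → 15 → 30 → 19 → 38 → 35 → 29 → 17 → 34 → 27 → 13 → 26 → 11 → 22 → 3 → 6 → 12
It first returns after 20 out-shuffles.

20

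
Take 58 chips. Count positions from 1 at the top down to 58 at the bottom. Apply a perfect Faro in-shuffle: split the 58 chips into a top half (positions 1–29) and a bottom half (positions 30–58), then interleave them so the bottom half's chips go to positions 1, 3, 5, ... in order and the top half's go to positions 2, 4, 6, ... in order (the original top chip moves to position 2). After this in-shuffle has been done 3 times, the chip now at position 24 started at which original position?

Work backwards from position 24, undoing one in-shuffle at a time:
24 ← 12 ← 6 ← 3
So the chip now at position 24 started at position 3.

3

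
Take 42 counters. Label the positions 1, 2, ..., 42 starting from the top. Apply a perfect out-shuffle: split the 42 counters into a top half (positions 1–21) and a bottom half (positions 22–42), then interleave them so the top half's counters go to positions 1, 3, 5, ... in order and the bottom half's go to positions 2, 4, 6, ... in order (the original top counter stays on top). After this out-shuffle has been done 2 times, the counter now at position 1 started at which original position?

1

Work backwards from position 1, undoing one out-shuffle at a time:
1 ← 1 ← 1
So the counter now at position 1 started at position 1.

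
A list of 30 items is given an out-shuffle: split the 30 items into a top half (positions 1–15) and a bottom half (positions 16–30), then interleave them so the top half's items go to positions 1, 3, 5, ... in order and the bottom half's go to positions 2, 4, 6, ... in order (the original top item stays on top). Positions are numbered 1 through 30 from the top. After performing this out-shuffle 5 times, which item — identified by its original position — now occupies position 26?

19

Work backwards from position 26, undoing one out-shuffle at a time:
26 ← 28 ← 29 ← 15 ← 8 ← 19
So the item now at position 26 started at position 19.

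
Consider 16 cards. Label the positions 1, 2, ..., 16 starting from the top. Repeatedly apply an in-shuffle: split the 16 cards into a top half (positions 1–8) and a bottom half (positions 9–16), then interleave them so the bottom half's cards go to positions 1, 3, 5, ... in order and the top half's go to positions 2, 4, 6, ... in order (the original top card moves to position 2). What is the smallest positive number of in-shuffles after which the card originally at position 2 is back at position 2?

Follow position 2 under repeated in-shuffles:
2 → 4 → 8 → 16 → 15 → 13 → 9 → 1 → 2
It first returns after 8 in-shuffles.

8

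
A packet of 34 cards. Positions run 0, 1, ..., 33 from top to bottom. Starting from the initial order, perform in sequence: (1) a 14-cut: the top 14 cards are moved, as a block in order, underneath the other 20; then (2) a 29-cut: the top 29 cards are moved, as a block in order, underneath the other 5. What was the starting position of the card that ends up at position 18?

Undo the operations in reverse order, starting from position 18:
  undo op 2 (cut 29): 18 ← 13
  undo op 1 (cut 14): 13 ← 27
So the card at position 18 came from original position 27.

27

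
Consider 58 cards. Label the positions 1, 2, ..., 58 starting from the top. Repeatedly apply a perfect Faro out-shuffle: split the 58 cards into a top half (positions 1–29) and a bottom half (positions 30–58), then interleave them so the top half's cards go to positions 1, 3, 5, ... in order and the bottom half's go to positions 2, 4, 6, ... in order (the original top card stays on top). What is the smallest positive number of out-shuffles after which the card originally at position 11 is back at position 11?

Follow position 11 under repeated out-shuffles:
11 → 21 → 41 → 24 → 47 → 36 → 14 → 27 → 53 → 48 → 38 → 18 → 35 → 12 → 23 → 45 → 32 → 6 → 11
It first returns after 18 out-shuffles.

18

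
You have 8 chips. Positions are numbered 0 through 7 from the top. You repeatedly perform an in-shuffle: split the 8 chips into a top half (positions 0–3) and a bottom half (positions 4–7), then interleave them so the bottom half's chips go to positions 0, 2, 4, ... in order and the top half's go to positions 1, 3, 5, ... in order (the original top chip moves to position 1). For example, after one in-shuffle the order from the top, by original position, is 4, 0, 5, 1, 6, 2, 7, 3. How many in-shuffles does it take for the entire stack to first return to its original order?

6

The in-shuffle permutes the 8 positions with cycle lengths [2, 6].
Every chip is home exactly when every cycle has completed a whole number of laps, i.e. after lcm(2, 6) = 6 in-shuffles.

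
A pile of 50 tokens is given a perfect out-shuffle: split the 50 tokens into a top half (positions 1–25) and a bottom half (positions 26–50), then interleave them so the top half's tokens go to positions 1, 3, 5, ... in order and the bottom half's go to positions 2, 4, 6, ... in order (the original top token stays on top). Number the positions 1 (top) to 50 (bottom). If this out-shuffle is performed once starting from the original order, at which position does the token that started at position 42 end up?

34

Track the token's position through each out-shuffle:
42 → 34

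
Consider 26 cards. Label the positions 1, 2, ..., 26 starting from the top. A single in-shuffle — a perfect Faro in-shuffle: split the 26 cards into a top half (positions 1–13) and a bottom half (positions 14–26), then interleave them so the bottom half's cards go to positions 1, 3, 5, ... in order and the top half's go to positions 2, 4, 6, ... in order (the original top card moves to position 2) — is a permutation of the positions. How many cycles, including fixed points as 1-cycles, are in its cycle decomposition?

3

Trace each unvisited position around until it returns:
(1 2 4 8 16 5 ... len 18) (3 6 12 24 21 15) (9 18)
3 cycles in total.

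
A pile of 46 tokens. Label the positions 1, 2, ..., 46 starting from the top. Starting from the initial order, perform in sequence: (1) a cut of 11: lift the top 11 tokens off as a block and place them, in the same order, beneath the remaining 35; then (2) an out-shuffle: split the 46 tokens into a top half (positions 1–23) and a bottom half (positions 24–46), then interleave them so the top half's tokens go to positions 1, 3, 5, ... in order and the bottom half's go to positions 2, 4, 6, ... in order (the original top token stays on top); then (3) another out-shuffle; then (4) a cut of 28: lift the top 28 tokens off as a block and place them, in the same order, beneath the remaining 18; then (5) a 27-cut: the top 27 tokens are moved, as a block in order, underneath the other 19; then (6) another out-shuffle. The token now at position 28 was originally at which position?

Undo the operations in reverse order, starting from position 28:
  undo op 6 (out-shuffle, from bottom half): 28 ← 37
  undo op 5 (cut 27): 37 ← 18
  undo op 4 (cut 28): 18 ← 46
  undo op 3 (out-shuffle, from bottom half): 46 ← 46
  undo op 2 (out-shuffle, from bottom half): 46 ← 46
  undo op 1 (cut 11): 46 ← 11
So the token at position 28 came from original position 11.

11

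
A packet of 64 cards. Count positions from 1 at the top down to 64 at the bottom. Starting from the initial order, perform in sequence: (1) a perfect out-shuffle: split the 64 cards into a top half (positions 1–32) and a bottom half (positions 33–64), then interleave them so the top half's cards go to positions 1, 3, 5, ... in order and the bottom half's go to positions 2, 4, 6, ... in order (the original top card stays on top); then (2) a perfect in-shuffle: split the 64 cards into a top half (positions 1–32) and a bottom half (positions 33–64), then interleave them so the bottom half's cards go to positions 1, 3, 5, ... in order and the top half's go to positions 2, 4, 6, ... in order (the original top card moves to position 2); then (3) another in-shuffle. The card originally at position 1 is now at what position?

4

Track the card from position 1 forward through each operation:
  after op 1 (out-shuffle): 1 → 1
  after op 2 (in-shuffle): 1 → 2
  after op 3 (in-shuffle): 2 → 4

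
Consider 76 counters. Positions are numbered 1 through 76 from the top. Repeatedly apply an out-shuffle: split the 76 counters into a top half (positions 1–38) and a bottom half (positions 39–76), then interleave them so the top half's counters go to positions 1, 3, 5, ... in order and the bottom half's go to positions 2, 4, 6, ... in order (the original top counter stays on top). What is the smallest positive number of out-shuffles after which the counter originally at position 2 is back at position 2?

Follow position 2 under repeated out-shuffles:
2 → 3 → 5 → 9 → 17 → 33 → 65 → 54 → 32 → 63 → 50 → 24 → 47 → 18 → 35 → 69 → 62 → 48 → 20 → 39 → 2
It first returns after 20 out-shuffles.

20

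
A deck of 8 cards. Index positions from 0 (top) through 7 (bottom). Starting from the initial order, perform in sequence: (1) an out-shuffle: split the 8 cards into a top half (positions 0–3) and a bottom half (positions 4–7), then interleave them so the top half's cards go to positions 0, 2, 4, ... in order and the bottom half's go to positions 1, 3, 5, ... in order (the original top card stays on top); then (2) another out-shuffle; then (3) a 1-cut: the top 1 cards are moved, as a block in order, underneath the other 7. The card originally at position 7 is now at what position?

6

Track the card from position 7 forward through each operation:
  after op 1 (out-shuffle): 7 → 7
  after op 2 (out-shuffle): 7 → 7
  after op 3 (cut 1): 7 → 6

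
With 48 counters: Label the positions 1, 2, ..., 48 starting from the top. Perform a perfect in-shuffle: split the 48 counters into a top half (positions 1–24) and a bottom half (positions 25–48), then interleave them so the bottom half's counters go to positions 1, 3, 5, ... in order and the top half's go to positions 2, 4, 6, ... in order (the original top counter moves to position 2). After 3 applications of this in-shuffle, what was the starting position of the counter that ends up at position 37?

Work backwards from position 37, undoing one in-shuffle at a time:
37 ← 43 ← 46 ← 23
So the counter now at position 37 started at position 23.

23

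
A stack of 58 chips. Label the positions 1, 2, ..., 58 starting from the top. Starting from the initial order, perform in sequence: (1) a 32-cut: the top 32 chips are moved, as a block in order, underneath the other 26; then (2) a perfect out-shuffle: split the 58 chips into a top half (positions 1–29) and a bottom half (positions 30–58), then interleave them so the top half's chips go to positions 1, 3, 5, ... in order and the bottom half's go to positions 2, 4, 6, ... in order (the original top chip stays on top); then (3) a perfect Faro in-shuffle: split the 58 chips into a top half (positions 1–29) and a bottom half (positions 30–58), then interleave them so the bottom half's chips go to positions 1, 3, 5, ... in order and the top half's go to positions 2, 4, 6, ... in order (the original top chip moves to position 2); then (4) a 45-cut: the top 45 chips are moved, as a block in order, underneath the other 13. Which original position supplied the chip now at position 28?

51

Undo the operations in reverse order, starting from position 28:
  undo op 4 (cut 45): 28 ← 15
  undo op 3 (in-shuffle, from bottom half): 15 ← 37
  undo op 2 (out-shuffle, from top half): 37 ← 19
  undo op 1 (cut 32): 19 ← 51
So the chip at position 28 came from original position 51.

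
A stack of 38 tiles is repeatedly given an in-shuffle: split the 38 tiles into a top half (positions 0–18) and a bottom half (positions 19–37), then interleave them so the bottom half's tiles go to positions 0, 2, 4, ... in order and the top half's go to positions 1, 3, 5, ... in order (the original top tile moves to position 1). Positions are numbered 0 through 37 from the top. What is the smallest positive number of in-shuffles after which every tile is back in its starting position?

The in-shuffle permutes the 38 positions with cycle lengths [2, 12, 12, 12].
Every tile is home exactly when every cycle has completed a whole number of laps, i.e. after lcm(2, 12) = 12 in-shuffles.

12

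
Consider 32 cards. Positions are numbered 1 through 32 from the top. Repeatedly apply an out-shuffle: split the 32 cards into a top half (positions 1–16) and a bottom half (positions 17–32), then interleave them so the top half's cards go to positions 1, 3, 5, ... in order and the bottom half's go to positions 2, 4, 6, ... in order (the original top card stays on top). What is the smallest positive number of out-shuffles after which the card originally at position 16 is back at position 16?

Follow position 16 under repeated out-shuffles:
16 → 31 → 30 → 28 → 24 → 16
It first returns after 5 out-shuffles.

5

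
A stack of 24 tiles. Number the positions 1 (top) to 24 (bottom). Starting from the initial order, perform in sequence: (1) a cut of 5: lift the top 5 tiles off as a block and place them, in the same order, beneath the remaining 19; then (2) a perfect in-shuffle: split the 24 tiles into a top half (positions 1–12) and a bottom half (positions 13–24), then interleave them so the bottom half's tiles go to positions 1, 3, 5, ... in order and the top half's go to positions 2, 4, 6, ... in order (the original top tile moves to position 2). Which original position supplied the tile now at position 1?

Undo the operations in reverse order, starting from position 1:
  undo op 2 (in-shuffle, from bottom half): 1 ← 13
  undo op 1 (cut 5): 13 ← 18
So the tile at position 1 came from original position 18.

18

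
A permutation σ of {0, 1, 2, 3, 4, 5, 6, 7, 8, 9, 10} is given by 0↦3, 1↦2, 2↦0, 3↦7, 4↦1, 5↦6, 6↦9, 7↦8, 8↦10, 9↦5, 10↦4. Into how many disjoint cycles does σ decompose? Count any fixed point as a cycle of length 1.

Cycle decomposition: (0 3 7 8 10 4 1 2) (5 6 9).
2 cycles.

2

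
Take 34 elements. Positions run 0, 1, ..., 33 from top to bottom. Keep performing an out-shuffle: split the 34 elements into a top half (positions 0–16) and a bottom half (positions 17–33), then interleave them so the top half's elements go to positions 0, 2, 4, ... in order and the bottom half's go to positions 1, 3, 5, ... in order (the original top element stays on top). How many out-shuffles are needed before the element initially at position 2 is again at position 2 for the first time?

10

Follow position 2 under repeated out-shuffles:
2 → 4 → 8 → 16 → 32 → 31 → 29 → 25 → 17 → 1 → 2
It first returns after 10 out-shuffles.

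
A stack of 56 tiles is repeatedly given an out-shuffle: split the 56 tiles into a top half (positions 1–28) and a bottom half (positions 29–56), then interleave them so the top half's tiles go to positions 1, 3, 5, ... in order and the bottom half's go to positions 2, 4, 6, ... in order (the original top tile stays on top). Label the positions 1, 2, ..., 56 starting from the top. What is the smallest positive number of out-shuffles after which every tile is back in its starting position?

The out-shuffle permutes the 56 positions with cycle lengths [1, 1, 4, 10, 20, 20].
Every tile is home exactly when every cycle has completed a whole number of laps, i.e. after lcm(1, 4, 10, 20) = 20 out-shuffles.

20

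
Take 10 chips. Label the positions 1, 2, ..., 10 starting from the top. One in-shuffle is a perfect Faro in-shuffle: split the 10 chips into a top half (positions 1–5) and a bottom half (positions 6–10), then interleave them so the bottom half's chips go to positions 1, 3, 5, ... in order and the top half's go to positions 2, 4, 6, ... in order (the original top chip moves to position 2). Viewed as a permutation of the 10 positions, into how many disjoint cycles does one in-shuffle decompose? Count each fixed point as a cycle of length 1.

Trace each unvisited position around until it returns:
(1 2 4 8 5 10 9 7 3 6)
1 cycle in total.

1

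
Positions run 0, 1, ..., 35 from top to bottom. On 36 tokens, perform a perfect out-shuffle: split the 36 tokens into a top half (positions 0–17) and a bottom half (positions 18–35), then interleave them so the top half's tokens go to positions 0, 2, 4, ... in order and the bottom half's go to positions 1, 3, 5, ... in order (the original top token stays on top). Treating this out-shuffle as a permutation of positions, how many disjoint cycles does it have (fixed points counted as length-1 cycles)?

7

Trace each unvisited position around until it returns:
(0) (1 2 4 8 16 32 ... len 12) (3 6 12 24 13 26 ... len 12) (5 10 20) (7 14 28 21) (15 30 25) (35)
7 cycles in total.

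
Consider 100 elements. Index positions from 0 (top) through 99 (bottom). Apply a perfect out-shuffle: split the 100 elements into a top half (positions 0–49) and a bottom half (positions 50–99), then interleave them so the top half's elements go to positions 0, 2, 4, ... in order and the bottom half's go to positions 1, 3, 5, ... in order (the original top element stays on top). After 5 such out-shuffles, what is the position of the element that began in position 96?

Track the element's position through each out-shuffle:
96 → 93 → 87 → 75 → 51 → 3

3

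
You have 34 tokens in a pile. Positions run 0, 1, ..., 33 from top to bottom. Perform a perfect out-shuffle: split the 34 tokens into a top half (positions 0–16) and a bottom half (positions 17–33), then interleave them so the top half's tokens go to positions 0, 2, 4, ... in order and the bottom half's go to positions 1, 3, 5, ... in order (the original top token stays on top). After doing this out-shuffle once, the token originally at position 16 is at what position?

32

Track the token's position through each out-shuffle:
16 → 32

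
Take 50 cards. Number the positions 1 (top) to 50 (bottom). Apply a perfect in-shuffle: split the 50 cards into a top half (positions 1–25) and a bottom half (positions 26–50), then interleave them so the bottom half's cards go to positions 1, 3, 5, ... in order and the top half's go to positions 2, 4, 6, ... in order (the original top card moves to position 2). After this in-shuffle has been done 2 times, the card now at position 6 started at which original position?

Work backwards from position 6, undoing one in-shuffle at a time:
6 ← 3 ← 27
So the card now at position 6 started at position 27.

27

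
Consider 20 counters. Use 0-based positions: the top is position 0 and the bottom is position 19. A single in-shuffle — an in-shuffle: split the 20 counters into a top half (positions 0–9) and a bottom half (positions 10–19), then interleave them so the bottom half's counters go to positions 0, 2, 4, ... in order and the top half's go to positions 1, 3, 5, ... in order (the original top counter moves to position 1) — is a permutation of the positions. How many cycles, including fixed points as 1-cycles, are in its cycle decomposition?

Trace each unvisited position around until it returns:
(0 1 3 7 15 10) (2 5 11) (4 9 19 18 16 12) (6 13) (8 17 14)
5 cycles in total.

5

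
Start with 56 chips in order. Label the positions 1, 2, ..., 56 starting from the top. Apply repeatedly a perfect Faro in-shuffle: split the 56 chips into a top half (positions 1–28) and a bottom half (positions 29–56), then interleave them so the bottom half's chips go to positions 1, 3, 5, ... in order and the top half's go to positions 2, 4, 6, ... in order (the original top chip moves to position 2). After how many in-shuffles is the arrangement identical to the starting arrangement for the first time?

The in-shuffle permutes the 56 positions with cycle lengths [2, 18, 18, 18].
Every chip is home exactly when every cycle has completed a whole number of laps, i.e. after lcm(2, 18) = 18 in-shuffles.

18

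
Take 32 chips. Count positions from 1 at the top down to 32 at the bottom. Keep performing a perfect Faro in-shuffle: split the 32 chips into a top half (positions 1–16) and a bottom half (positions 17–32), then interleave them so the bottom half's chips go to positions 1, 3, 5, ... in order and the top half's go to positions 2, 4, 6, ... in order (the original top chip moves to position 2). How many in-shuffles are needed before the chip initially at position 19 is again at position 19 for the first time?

10

Follow position 19 under repeated in-shuffles:
19 → 5 → 10 → 20 → 7 → 14 → 28 → 23 → 13 → 26 → 19
It first returns after 10 in-shuffles.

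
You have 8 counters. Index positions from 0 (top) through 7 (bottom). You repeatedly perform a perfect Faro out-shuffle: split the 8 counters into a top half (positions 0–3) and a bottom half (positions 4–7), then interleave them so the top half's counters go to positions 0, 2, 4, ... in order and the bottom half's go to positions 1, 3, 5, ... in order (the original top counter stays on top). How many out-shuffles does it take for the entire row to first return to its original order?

The out-shuffle permutes the 8 positions with cycle lengths [1, 1, 3, 3].
Every counter is home exactly when every cycle has completed a whole number of laps, i.e. after lcm(1, 3) = 3 out-shuffles.

3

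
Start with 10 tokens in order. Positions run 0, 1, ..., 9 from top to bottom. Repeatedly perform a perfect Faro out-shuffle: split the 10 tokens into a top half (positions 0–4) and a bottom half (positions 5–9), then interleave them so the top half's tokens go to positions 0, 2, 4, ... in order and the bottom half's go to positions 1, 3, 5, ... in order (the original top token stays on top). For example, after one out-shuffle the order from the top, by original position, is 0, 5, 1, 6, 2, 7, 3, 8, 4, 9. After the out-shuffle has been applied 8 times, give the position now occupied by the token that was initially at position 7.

1

Track the token's position through each out-shuffle:
7 → 5 → 1 → 2 → 4 → 8 → 7 → 5 → 1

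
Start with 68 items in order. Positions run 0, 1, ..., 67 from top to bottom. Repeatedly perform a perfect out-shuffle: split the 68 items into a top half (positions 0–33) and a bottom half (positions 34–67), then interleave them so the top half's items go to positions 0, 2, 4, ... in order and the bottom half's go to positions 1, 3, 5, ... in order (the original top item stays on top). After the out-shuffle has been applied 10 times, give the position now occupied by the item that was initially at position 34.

43

Track the item's position through each out-shuffle:
34 → 1 → 2 → 4 → 8 → 16 → 32 → 64 → 61 → 55 → 43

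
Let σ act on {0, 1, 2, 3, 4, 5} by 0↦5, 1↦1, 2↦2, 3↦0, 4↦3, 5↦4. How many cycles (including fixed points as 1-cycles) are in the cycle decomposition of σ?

Cycle decomposition: (0 5 4 3) (1) (2).
3 cycles.

3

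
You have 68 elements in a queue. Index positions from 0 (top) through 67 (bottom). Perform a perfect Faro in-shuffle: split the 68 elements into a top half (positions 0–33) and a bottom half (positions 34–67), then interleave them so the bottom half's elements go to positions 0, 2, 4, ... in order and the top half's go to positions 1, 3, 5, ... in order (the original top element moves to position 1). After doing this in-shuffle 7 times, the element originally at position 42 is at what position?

Track the element's position through each in-shuffle:
42 → 16 → 33 → 67 → 66 → 64 → 60 → 52

52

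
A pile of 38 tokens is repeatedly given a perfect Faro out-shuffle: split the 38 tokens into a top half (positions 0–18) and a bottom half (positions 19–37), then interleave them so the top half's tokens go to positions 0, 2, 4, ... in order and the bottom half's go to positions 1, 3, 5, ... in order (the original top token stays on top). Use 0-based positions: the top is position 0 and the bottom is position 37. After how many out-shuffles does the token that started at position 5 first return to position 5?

36

Follow position 5 under repeated out-shuffles:
5 → 10 → 20 → 3 → 6 → 12 → 24 → 11 → ... → 5 (length 36)
It first returns after 36 out-shuffles.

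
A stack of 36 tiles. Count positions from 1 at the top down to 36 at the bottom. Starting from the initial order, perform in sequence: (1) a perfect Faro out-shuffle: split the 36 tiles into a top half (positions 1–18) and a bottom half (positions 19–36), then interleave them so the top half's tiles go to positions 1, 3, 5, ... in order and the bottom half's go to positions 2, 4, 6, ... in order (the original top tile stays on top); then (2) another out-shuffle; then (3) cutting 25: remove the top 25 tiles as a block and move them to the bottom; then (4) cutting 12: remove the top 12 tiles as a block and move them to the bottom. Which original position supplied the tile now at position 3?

Undo the operations in reverse order, starting from position 3:
  undo op 4 (cut 12): 3 ← 15
  undo op 3 (cut 25): 15 ← 4
  undo op 2 (out-shuffle, from bottom half): 4 ← 20
  undo op 1 (out-shuffle, from bottom half): 20 ← 28
So the tile at position 3 came from original position 28.

28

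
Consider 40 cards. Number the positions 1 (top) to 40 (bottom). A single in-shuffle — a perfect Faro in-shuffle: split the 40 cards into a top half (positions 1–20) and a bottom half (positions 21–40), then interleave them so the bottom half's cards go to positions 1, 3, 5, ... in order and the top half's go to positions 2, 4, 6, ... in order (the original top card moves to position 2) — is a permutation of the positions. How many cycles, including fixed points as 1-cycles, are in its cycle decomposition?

Trace each unvisited position around until it returns:
(1 2 4 8 16 32 ... len 20) (3 6 12 24 7 14 ... len 20)
2 cycles in total.

2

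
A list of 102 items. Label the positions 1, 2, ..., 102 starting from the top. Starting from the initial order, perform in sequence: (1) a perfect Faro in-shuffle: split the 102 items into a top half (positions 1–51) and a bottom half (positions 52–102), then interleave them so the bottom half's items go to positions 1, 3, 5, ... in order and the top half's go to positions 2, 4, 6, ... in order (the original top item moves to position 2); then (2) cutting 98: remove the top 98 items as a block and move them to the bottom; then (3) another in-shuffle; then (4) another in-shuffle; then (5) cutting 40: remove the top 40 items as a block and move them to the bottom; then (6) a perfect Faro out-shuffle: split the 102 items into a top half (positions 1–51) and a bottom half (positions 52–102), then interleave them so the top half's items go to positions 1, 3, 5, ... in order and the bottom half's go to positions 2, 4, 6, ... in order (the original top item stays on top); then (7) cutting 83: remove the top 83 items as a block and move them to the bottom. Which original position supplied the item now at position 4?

Undo the operations in reverse order, starting from position 4:
  undo op 7 (cut 83): 4 ← 87
  undo op 6 (out-shuffle, from top half): 87 ← 44
  undo op 5 (cut 40): 44 ← 84
  undo op 4 (in-shuffle, from top half): 84 ← 42
  undo op 3 (in-shuffle, from top half): 42 ← 21
  undo op 2 (cut 98): 21 ← 17
  undo op 1 (in-shuffle, from bottom half): 17 ← 60
So the item at position 4 came from original position 60.

60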